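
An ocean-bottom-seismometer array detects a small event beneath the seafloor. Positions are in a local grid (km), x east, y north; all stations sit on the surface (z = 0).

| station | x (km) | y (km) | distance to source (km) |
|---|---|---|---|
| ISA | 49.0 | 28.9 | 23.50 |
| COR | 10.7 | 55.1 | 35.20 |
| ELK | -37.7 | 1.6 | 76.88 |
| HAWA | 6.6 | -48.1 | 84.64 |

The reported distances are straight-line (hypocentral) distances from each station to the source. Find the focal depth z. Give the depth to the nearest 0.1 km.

z ≈ 15.5 km

Each station gives a sphere (x−x_i)² + (y−y_i)² + z² = d_i² (stations at z=0).
Subtracting the ISA sphere from COR and ELK: z² cancels, leaving linear equations in x and y:
-76.6 x + 52.4 y = -772.50
-173.4 x − 54.6 y = -7170.64
Solving: x ≈ 31.497, y ≈ 31.301 km (keep extra digits for the depth step; rounded: 31.5, 31.3).
Then from the ISA sphere: z² = 23.50² − (x − 49.0)² − (y − 28.9)² with x = 31.497, y = 31.301, so z ≈ 15.496 ≈ 15.5 km.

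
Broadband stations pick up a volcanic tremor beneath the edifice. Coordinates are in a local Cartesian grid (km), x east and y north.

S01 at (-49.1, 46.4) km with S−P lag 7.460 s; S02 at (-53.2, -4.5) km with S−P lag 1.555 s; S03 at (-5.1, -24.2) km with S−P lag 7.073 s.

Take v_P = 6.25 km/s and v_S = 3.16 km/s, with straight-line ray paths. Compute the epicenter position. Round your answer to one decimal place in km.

Distance from S−P lag: d = Δt · v_P v_S / (v_P − v_S) = Δt · (6.25·3.16)/(6.25−3.16) ≈ 6.3916·Δt.
So d_S01 = 47.68, d_S02 = 9.94, d_S03 = 45.21 km.
Circle about each station: (x + 49.1)² + (y − 46.4)² = 47.68²; (x + 53.2)² + (y + 4.5)² = 9.94²; (x + 5.1)² + (y + 24.2)² = 45.21².
Subtracting the S01 equation from the S02 and S03 equations removes the quadratic terms:
-8.2 x − 101.8 y = 461.30
88.0 x − 141.2 y = -3722.68
Solving the 2×2 system: x ≈ -43.9, y ≈ -1.0 km.

x ≈ -43.9 km, y ≈ -1.0 km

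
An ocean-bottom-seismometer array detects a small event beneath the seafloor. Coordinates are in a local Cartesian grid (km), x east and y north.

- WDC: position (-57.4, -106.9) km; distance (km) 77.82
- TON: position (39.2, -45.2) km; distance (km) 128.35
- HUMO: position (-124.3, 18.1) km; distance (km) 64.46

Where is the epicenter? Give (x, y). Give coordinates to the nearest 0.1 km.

Circle about each station: (x + 57.4)² + (y + 106.9)² = 77.82²; (x − 39.2)² + (y + 45.2)² = 128.35²; (x + 124.3)² + (y − 18.1)² = 64.46².
Subtracting the WDC equation from the TON and HUMO equations removes the quadratic terms:
193.2 x + 123.4 y = -21560.46
-133.8 x + 250.0 y = 2956.59
Solving the 2×2 system: x ≈ -88.8, y ≈ -35.7 km.

(-88.8, -35.7)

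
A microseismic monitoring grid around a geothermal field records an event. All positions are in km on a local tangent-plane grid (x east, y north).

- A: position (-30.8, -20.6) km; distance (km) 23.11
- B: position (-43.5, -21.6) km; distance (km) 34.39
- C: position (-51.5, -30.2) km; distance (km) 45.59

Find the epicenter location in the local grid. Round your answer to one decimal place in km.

Circle about each station: (x + 30.8)² + (y + 20.6)² = 23.11²; (x + 43.5)² + (y + 21.6)² = 34.39²; (x + 51.5)² + (y + 30.2)² = 45.59².
Subtracting the A equation from the B and C equations removes the quadratic terms:
-25.4 x − 2.0 y = 337.21
-41.4 x − 19.2 y = 646.91
Solving the 2×2 system: x ≈ -12.8, y ≈ -6.1 km.
Check against A (with the unrounded x, y): √((x + 30.8)²+(y + 20.6)²) = 23.12 ≈ 23.11 km. ✓

-12.8 km east, -6.1 km north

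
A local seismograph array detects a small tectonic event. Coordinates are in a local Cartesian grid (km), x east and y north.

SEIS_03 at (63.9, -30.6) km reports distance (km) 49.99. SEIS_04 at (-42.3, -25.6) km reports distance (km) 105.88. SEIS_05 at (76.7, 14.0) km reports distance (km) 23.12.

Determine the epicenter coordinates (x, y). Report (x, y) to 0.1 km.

54.0 km east, 18.4 km north

Circle about each station: (x − 63.9)² + (y + 30.6)² = 49.99²; (x + 42.3)² + (y + 25.6)² = 105.88²; (x − 76.7)² + (y − 14.0)² = 23.12².
Subtracting pairs of circle equations eliminates x²+y² and gives linear equations (the radical axes):
-212.4 x + 10.0 y = -11286.49
25.6 x + 89.2 y = 3023.79
Solving the 2×2 system: x ≈ 54.0, y ≈ 18.4 km.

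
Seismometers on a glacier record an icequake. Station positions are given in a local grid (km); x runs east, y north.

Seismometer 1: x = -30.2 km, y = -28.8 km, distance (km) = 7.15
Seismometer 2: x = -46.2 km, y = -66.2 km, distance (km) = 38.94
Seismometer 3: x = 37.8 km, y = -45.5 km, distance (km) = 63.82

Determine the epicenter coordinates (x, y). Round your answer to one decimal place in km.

-24.9 km east, -33.6 km north

Circle about each station: (x + 30.2)² + (y + 28.8)² = 7.15²; (x + 46.2)² + (y + 66.2)² = 38.94²; (x − 37.8)² + (y + 45.5)² = 63.82².
Subtracting the Seismometer 1 equation from the Seismometer 2 and Seismometer 3 equations removes the quadratic terms:
-32.0 x − 74.8 y = 3310.20
136.0 x − 33.4 y = -2264.26
Solving the 2×2 system: x ≈ -24.9, y ≈ -33.6 km.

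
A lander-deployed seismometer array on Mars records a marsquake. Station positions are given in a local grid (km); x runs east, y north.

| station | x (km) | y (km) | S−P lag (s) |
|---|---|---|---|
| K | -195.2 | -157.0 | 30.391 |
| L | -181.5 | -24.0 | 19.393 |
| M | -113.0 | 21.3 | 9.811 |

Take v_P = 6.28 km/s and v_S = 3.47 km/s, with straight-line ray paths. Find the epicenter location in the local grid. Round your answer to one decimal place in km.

Distance from S−P lag: d = Δt · v_P v_S / (v_P − v_S) = Δt · (6.28·3.47)/(6.28−3.47) ≈ 7.7550·Δt.
So d_K = 235.68, d_L = 150.39, d_M = 76.08 km.
Circle about each station: (x + 195.2)² + (y + 157.0)² = 235.68²; (x + 181.5)² + (y + 24.0)² = 150.39²; (x + 113.0)² + (y − 21.3)² = 76.08².
Subtracting the K equation from the L and M equations removes the quadratic terms:
27.4 x + 266.0 y = 3694.12
164.4 x + 356.6 y = 227.55
Solving the 2×2 system: x ≈ -37.0, y ≈ 17.7 km.
Check against K (with the unrounded x, y): √((x + 195.2)²+(y + 157.0)²) = 235.68 ≈ 235.68 km. ✓

-37.0 km east, 17.7 km north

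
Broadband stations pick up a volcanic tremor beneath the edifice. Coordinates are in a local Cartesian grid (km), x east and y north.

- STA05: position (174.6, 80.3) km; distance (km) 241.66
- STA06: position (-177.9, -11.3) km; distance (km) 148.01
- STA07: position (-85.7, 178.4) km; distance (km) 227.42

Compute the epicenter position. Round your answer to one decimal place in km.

-33.3 km east, -42.9 km north

Circle about each station: (x − 174.6)² + (y − 80.3)² = 241.66²; (x + 177.9)² + (y + 11.3)² = 148.01²; (x + 85.7)² + (y − 178.4)² = 227.42².
Subtracting pairs of circle equations eliminates x²+y² and gives linear equations (the radical axes):
-705.0 x − 183.2 y = 31335.45
-520.6 x + 196.2 y = 8917.50
Solving the 2×2 system: x ≈ -33.3, y ≈ -42.9 km.
Check against STA05 (with the unrounded x, y): √((x − 174.6)²+(y − 80.3)²) = 241.66 ≈ 241.66 km. ✓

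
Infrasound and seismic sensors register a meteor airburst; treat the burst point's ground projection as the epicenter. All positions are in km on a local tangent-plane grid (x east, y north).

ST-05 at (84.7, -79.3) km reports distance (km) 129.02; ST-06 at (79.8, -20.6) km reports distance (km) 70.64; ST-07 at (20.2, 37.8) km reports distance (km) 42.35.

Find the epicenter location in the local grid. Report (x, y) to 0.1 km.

Circle about each station: (x − 84.7)² + (y + 79.3)² = 129.02²; (x − 79.8)² + (y + 20.6)² = 70.64²; (x − 20.2)² + (y − 37.8)² = 42.35².
Subtracting the ST-05 equation from the ST-06 and ST-07 equations removes the quadratic terms:
-9.8 x + 117.4 y = 4985.97
-129.0 x + 234.2 y = 3226.94
Solving the 2×2 system: x ≈ 61.4, y ≈ 47.6 km.
Check against ST-05 (with the unrounded x, y): √((x − 84.7)²+(y + 79.3)²) = 129.02 ≈ 129.02 km. ✓

61.4 km east, 47.6 km north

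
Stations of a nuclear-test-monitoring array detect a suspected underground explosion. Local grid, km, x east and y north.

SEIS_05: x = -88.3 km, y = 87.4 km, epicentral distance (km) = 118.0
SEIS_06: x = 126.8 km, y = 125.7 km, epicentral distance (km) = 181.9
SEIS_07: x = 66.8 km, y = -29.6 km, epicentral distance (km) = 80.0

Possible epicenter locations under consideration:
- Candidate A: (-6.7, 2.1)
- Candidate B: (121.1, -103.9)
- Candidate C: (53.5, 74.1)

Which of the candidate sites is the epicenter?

For each candidate, compare |candidate − station| to the reported distance:
Candidate A: residuals SEIS_05 0.0, SEIS_06 0.0, SEIS_07 0.0 → max 0.0 km
Candidate B: residuals SEIS_05 165.6, SEIS_06 47.8, SEIS_07 12.0 → max 165.6 km
Candidate C: residuals SEIS_05 24.4, SEIS_06 92.3, SEIS_07 24.5 → max 92.3 km
Only Candidate A has all residuals ≈ 0.

Candidate A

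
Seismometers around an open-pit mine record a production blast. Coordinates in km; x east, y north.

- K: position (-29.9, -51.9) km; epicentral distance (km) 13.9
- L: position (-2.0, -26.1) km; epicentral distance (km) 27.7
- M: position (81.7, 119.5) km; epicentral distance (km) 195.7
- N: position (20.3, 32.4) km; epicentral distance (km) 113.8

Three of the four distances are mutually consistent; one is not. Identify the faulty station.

Solve using three stations at a time. Using K, L, M (subtract circle equations pairwise → linear system) gives (x, y) ≈ (-16.0, -50.1).
Distances from that point to each station vs reported:
  K: calculated 14.0 vs reported 13.9 → residual 0.1 km
  L: calculated 27.8 vs reported 27.7 → residual 0.1 km
  M: calculated 195.7 vs reported 195.7 → residual 0.0 km
  N: calculated 90.1 vs reported 113.8 → residual 23.7 km
K, L, M are mutually consistent (residuals ≈ 0); N is off by 23.7 km.

N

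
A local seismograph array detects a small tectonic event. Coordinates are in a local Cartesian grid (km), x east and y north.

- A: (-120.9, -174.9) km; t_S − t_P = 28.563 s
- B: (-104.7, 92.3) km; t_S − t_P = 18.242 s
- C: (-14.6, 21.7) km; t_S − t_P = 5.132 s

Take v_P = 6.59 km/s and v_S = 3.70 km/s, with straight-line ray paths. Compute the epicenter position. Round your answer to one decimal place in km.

x ≈ 28.1 km, y ≈ 14.5 km

Distance from S−P lag: d = Δt · v_P v_S / (v_P − v_S) = Δt · (6.59·3.70)/(6.59−3.70) ≈ 8.4370·Δt.
So d_A = 240.99, d_B = 153.91, d_C = 43.30 km.
Circle about each station: (x + 120.9)² + (y + 174.9)² = 240.99²; (x + 104.7)² + (y − 92.3)² = 153.91²; (x + 14.6)² + (y − 21.7)² = 43.30².
Subtracting pairs of circle equations eliminates x²+y² and gives linear equations (the radical axes):
32.4 x + 534.4 y = 8662.45
212.6 x + 393.2 y = 11678.52
Solving the 2×2 system: x ≈ 28.1, y ≈ 14.5 km.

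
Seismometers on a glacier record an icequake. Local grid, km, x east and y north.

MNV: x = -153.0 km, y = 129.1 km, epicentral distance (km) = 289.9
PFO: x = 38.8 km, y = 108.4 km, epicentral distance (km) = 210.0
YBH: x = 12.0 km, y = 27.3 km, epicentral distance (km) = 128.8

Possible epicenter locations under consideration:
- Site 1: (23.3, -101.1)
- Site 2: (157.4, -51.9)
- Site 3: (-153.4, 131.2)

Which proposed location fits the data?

Site 1

For each candidate, compare |candidate − station| to the reported distance:
Site 1: residuals MNV 0.1, PFO 0.1, YBH 0.1 → max 0.1 km
Site 2: residuals MNV 69.4, PFO 10.6, YBH 36.8 → max 69.4 km
Site 3: residuals MNV 287.8, PFO 16.5, YBH 66.5 → max 287.8 km
Only Site 1 has all residuals ≈ 0.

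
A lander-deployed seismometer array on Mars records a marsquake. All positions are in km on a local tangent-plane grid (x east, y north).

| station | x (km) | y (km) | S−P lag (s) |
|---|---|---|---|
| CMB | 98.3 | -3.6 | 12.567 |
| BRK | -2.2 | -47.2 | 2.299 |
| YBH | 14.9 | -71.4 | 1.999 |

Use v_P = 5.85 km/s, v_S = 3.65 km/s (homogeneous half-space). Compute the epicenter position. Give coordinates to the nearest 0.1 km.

x ≈ -4.4 km, y ≈ -69.4 km

Distance from S−P lag: d = Δt · v_P v_S / (v_P − v_S) = Δt · (5.85·3.65)/(5.85−3.65) ≈ 9.7057·Δt.
So d_CMB = 121.97, d_BRK = 22.31, d_YBH = 19.40 km.
Circle about each station: (x − 98.3)² + (y + 3.6)² = 121.97²; (x + 2.2)² + (y + 47.2)² = 22.31²; (x − 14.9)² + (y + 71.4)² = 19.40².
Subtracting the CMB equation from the BRK and YBH equations removes the quadratic terms:
-201.0 x − 87.2 y = 6935.77
-166.8 x − 135.6 y = 10144.44
Solving the 2×2 system: x ≈ -4.4, y ≈ -69.4 km.
Check against CMB (with the unrounded x, y): √((x − 98.3)²+(y + 3.6)²) = 121.97 ≈ 121.97 km. ✓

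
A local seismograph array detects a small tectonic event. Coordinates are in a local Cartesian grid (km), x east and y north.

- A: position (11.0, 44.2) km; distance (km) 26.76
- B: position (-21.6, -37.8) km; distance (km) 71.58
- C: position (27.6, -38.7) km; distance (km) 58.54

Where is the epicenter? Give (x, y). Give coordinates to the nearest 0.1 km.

Circle about each station: (x − 11.0)² + (y − 44.2)² = 26.76²; (x + 21.6)² + (y + 37.8)² = 71.58²; (x − 27.6)² + (y + 38.7)² = 58.54².
Subtracting pairs of circle equations eliminates x²+y² and gives linear equations (the radical axes):
-65.2 x − 164.0 y = -4586.84
33.2 x − 165.8 y = -2526.02
Solving the 2×2 system: x ≈ 21.3, y ≈ 19.5 km.
Check against A (with the unrounded x, y): √((x − 11.0)²+(y − 44.2)²) = 26.76 ≈ 26.76 km. ✓

21.3 km east, 19.5 km north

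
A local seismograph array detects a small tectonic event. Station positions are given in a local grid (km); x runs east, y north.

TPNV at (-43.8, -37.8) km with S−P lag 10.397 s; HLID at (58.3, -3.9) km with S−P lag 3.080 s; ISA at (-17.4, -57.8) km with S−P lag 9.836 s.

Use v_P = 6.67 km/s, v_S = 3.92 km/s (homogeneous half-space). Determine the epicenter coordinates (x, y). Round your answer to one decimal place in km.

Distance from S−P lag: d = Δt · v_P v_S / (v_P − v_S) = Δt · (6.67·3.92)/(6.67−3.92) ≈ 9.5078·Δt.
So d_TPNV = 98.85, d_HLID = 29.28, d_ISA = 93.52 km.
Circle about each station: (x + 43.8)² + (y + 37.8)² = 98.85²; (x − 58.3)² + (y + 3.9)² = 29.28²; (x + 17.4)² + (y + 57.8)² = 93.52².
Subtracting pairs of circle equations eliminates x²+y² and gives linear equations (the radical axes):
204.2 x + 67.8 y = 8980.82
52.8 x − 40.0 y = 1321.65
Solving the 2×2 system: x ≈ 38.2, y ≈ 17.4 km.
Check against TPNV (with the unrounded x, y): √((x + 43.8)²+(y + 37.8)²) = 98.85 ≈ 98.85 km. ✓

(38.2, 17.4)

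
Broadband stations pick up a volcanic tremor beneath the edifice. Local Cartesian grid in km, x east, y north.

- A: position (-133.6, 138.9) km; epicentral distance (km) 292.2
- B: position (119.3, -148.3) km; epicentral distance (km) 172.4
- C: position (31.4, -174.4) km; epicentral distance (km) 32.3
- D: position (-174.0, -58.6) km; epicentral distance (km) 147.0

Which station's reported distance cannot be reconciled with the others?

C

Solve using three stations at a time. Using A, B, D (subtract circle equations pairwise → linear system) gives (x, y) ≈ (-52.9, -141.9).
Distances from that point to each station vs reported:
  A: calculated 292.2 vs reported 292.2 → residual 0.0 km
  B: calculated 172.4 vs reported 172.4 → residual 0.0 km
  C: calculated 90.4 vs reported 32.3 → residual 58.1 km
  D: calculated 147.0 vs reported 147.0 → residual 0.0 km
A, B, D are mutually consistent (residuals ≈ 0); C is off by 58.1 km.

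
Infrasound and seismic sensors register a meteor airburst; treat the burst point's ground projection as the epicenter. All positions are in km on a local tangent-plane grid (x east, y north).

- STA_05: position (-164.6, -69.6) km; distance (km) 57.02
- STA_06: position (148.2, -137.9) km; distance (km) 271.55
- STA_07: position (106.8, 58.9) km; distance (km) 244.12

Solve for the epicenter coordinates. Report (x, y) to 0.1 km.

-109.9 km east, -53.5 km north

Circle about each station: (x + 164.6)² + (y + 69.6)² = 57.02²; (x − 148.2)² + (y + 137.9)² = 271.55²; (x − 106.8)² + (y − 58.9)² = 244.12².
Subtracting the STA_05 equation from the STA_06 and STA_07 equations removes the quadratic terms:
625.6 x − 136.6 y = -61445.79
542.8 x + 257.0 y = -73405.16
Solving the 2×2 system: x ≈ -109.9, y ≈ -53.5 km.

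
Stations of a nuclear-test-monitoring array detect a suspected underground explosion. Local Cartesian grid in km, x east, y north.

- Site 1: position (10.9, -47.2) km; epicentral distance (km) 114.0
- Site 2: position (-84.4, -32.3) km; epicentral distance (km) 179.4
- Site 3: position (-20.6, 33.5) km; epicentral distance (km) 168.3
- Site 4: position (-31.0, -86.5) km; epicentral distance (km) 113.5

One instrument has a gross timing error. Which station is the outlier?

Site 1

Solve using three stations at a time. Using Site 2, Site 3, Site 4 (subtract circle equations pairwise → linear system) gives (x, y) ≈ (81.7, -100.2).
Distances from that point to each station vs reported:
  Site 1: calculated 88.4 vs reported 114.0 → residual 25.6 km
  Site 2: calculated 179.4 vs reported 179.4 → residual 0.0 km
  Site 3: calculated 168.3 vs reported 168.3 → residual 0.0 km
  Site 4: calculated 113.5 vs reported 113.5 → residual 0.0 km
Site 2, Site 3, Site 4 are mutually consistent (residuals ≈ 0); Site 1 is off by 25.6 km.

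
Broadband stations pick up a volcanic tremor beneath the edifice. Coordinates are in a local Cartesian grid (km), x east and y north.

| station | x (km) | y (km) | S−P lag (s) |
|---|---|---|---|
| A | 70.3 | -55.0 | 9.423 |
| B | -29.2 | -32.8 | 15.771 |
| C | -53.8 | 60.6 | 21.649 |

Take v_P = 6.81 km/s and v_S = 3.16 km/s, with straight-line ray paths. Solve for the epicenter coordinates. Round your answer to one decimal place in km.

Distance from S−P lag: d = Δt · v_P v_S / (v_P − v_S) = Δt · (6.81·3.16)/(6.81−3.16) ≈ 5.8958·Δt.
So d_A = 55.56, d_B = 92.98, d_C = 127.64 km.
Circle about each station: (x − 70.3)² + (y + 55.0)² = 55.56²; (x + 29.2)² + (y + 32.8)² = 92.98²; (x + 53.8)² + (y − 60.6)² = 127.64².
Subtracting the A equation from the B and C equations removes the quadratic terms:
-199.0 x + 44.4 y = -11596.98
-248.2 x + 231.2 y = -14605.35
Solving the 2×2 system: x ≈ 58.1, y ≈ -0.8 km.
Check against A (with the unrounded x, y): √((x − 70.3)²+(y + 55.0)²) = 55.55 ≈ 55.56 km. ✓

(58.1, -0.8)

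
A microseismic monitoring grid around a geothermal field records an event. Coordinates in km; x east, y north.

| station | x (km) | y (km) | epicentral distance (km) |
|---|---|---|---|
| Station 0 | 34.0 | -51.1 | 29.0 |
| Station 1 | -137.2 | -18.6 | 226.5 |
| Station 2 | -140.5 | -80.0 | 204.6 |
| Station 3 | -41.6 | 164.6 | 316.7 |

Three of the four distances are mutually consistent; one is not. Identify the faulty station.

Solve using three stations at a time. Using Station 1, Station 2, Station 3 (subtract circle equations pairwise → linear system) gives (x, y) ≈ (56.1, -136.7).
Distances from that point to each station vs reported:
  Station 0: calculated 88.4 vs reported 29.0 → residual 59.4 km
  Station 1: calculated 226.5 vs reported 226.5 → residual 0.0 km
  Station 2: calculated 204.6 vs reported 204.6 → residual 0.0 km
  Station 3: calculated 316.7 vs reported 316.7 → residual 0.0 km
Station 1, Station 2, Station 3 are mutually consistent (residuals ≈ 0); Station 0 is off by 59.4 km.

Station 0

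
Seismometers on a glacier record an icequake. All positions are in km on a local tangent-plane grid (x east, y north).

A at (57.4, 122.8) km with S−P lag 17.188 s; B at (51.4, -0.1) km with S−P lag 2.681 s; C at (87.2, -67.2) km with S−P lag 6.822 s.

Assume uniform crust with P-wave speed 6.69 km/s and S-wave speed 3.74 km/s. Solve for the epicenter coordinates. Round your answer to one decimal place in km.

x ≈ 50.1 km, y ≈ -22.8 km

Distance from S−P lag: d = Δt · v_P v_S / (v_P − v_S) = Δt · (6.69·3.74)/(6.69−3.74) ≈ 8.4816·Δt.
So d_A = 145.78, d_B = 22.74, d_C = 57.86 km.
Circle about each station: (x − 57.4)² + (y − 122.8)² = 145.78²; (x − 51.4)² + (y + 0.1)² = 22.74²; (x − 87.2)² + (y + 67.2)² = 57.86².
Subtracting pairs of circle equations eliminates x²+y² and gives linear equations (the radical axes):
-12.0 x − 245.8 y = 5002.07
59.6 x − 380.0 y = 11649.11
Solving the 2×2 system: x ≈ 50.1, y ≈ -22.8 km.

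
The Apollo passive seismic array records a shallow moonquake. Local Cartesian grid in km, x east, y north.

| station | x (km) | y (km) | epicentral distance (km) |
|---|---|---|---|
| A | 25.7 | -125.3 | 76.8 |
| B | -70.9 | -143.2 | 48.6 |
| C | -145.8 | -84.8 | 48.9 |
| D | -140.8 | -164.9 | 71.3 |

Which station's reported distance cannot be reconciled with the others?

A

Solve using three stations at a time. Using B, C, D (subtract circle equations pairwise → linear system) gives (x, y) ≈ (-101.5, -105.4).
Distances from that point to each station vs reported:
  A: calculated 128.7 vs reported 76.8 → residual 51.9 km
  B: calculated 48.6 vs reported 48.6 → residual 0.0 km
  C: calculated 48.9 vs reported 48.9 → residual 0.0 km
  D: calculated 71.3 vs reported 71.3 → residual 0.0 km
B, C, D are mutually consistent (residuals ≈ 0); A is off by 51.9 km.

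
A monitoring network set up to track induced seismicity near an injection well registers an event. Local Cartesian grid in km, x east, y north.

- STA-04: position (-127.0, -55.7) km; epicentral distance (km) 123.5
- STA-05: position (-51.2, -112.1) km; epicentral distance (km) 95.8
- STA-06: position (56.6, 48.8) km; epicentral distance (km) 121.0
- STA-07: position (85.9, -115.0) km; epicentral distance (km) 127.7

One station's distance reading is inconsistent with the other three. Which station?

Solve using three stations at a time. Using STA-04, STA-05, STA-07 (subtract circle equations pairwise → linear system) gives (x, y) ≈ (-6.8, -27.2).
Distances from that point to each station vs reported:
  STA-04: calculated 123.5 vs reported 123.5 → residual 0.0 km
  STA-05: calculated 95.8 vs reported 95.8 → residual 0.0 km
  STA-06: calculated 99.0 vs reported 121.0 → residual 22.0 km
  STA-07: calculated 127.7 vs reported 127.7 → residual 0.0 km
STA-04, STA-05, STA-07 are mutually consistent (residuals ≈ 0); STA-06 is off by 22.0 km.

STA-06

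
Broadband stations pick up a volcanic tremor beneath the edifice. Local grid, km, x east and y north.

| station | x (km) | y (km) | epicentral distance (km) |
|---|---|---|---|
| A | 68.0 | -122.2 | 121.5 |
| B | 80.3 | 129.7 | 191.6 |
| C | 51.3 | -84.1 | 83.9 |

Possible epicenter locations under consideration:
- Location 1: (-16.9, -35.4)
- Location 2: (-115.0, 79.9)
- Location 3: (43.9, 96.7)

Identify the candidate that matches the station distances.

For each candidate, compare |candidate − station| to the reported distance:
Location 1: residuals A 0.1, B 0.0, C 0.1 → max 0.1 km
Location 2: residuals A 151.1, B 9.9, C 149.7 → max 151.1 km
Location 3: residuals A 98.7, B 142.5, C 97.1 → max 142.5 km
Only Location 1 has all residuals ≈ 0.

Location 1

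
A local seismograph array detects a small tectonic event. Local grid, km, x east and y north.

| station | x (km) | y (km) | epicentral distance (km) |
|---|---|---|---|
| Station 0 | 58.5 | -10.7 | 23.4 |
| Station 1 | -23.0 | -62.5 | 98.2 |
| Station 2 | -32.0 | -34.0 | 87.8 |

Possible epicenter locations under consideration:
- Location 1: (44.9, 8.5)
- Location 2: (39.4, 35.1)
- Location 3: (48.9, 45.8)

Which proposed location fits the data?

For each candidate, compare |candidate − station| to the reported distance:
Location 1: residuals Station 0 0.1, Station 1 0.0, Station 2 0.1 → max 0.1 km
Location 2: residuals Station 0 26.2, Station 1 17.6, Station 2 11.6 → max 26.2 km
Location 3: residuals Station 0 33.9, Station 1 31.8, Station 2 25.8 → max 33.9 km
Only Location 1 has all residuals ≈ 0.

Location 1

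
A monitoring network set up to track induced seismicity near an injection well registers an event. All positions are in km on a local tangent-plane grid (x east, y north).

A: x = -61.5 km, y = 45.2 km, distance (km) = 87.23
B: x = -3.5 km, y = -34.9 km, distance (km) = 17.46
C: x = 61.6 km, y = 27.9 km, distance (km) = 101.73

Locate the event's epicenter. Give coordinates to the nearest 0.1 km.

-20.7 km east, -31.9 km north

Circle about each station: (x + 61.5)² + (y − 45.2)² = 87.23²; (x + 3.5)² + (y + 34.9)² = 17.46²; (x − 61.6)² + (y − 27.9)² = 101.73².
Subtracting pairs of circle equations eliminates x²+y² and gives linear equations (the radical axes):
116.0 x − 160.2 y = 2709.19
246.2 x − 34.6 y = -3992.24
Solving the 2×2 system: x ≈ -20.7, y ≈ -31.9 km.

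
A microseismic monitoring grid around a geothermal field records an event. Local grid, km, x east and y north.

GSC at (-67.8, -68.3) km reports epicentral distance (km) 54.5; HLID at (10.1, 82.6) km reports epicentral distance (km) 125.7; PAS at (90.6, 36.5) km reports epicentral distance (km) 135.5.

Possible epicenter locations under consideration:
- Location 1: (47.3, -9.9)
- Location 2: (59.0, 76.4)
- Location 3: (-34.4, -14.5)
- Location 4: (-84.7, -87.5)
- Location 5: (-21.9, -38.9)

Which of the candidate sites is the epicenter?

For each candidate, compare |candidate − station| to the reported distance:
Location 1: residuals GSC 74.6, HLID 26.0, PAS 72.0 → max 74.6 km
Location 2: residuals GSC 137.9, HLID 76.4, PAS 84.6 → max 137.9 km
Location 3: residuals GSC 8.8, HLID 18.9, PAS 0.5 → max 18.9 km
Location 4: residuals GSC 28.9, HLID 69.0, PAS 79.2 → max 79.2 km
Location 5: residuals GSC 0.0, HLID 0.1, PAS 0.1 → max 0.1 km
Only Location 5 has all residuals ≈ 0.

Location 5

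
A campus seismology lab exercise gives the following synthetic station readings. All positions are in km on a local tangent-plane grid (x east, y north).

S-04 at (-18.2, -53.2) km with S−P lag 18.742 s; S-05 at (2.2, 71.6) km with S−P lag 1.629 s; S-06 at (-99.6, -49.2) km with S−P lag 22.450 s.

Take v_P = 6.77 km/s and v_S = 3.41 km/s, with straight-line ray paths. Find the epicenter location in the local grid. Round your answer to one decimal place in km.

(-8.4, 75.2)

Distance from S−P lag: d = Δt · v_P v_S / (v_P − v_S) = Δt · (6.77·3.41)/(6.77−3.41) ≈ 6.8707·Δt.
So d_S-04 = 128.77, d_S-05 = 11.19, d_S-06 = 154.25 km.
Circle about each station: (x + 18.2)² + (y + 53.2)² = 128.77²; (x − 2.2)² + (y − 71.6)² = 11.19²; (x + 99.6)² + (y + 49.2)² = 154.25².
Subtracting the S-04 equation from the S-05 and S-06 equations removes the quadratic terms:
40.8 x + 249.6 y = 18426.42
-162.8 x + 8.0 y = 1967.97
Solving the 2×2 system: x ≈ -8.4, y ≈ 75.2 km.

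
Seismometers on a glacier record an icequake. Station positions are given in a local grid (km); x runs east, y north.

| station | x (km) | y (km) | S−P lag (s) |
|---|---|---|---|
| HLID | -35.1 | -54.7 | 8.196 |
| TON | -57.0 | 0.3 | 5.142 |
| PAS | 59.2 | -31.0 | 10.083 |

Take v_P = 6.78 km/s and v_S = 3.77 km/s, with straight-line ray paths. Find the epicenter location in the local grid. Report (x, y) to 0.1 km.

Distance from S−P lag: d = Δt · v_P v_S / (v_P − v_S) = Δt · (6.78·3.77)/(6.78−3.77) ≈ 8.4919·Δt.
So d_HLID = 69.60, d_TON = 43.67, d_PAS = 85.62 km.
Circle about each station: (x + 35.1)² + (y + 54.7)² = 69.60²; (x + 57.0)² + (y − 0.3)² = 43.67²; (x − 59.2)² + (y + 31.0)² = 85.62².
Subtracting the HLID equation from the TON and PAS equations removes the quadratic terms:
-43.8 x + 110.0 y = 1962.08
188.6 x + 47.4 y = -2245.08
Solving the 2×2 system: x ≈ -14.9, y ≈ 11.9 km.

(-14.9, 11.9)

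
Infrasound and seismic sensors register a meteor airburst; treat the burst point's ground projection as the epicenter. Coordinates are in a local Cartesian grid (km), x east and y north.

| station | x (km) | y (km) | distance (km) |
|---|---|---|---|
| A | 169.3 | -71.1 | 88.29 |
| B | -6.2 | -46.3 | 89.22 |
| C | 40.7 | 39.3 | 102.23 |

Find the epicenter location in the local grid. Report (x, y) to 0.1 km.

Circle about each station: (x − 169.3)² + (y + 71.1)² = 88.29²; (x + 6.2)² + (y + 46.3)² = 89.22²; (x − 40.7)² + (y − 39.3)² = 102.23².
Subtracting pairs of circle equations eliminates x²+y² and gives linear equations (the radical axes):
-351.0 x + 49.6 y = -31700.65
-257.2 x + 220.8 y = -33172.57
Solving the 2×2 system: x ≈ 82.7, y ≈ -53.9 km.

82.7 km east, -53.9 km north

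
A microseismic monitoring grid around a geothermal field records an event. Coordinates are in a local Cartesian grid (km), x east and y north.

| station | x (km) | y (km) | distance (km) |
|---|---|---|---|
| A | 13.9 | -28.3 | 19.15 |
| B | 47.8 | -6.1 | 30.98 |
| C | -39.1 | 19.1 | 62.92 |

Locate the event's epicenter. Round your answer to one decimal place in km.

x ≈ 17.0 km, y ≈ -9.4 km

Circle about each station: (x − 13.9)² + (y + 28.3)² = 19.15²; (x − 47.8)² + (y + 6.1)² = 30.98²; (x + 39.1)² + (y − 19.1)² = 62.92².
Subtracting pairs of circle equations eliminates x²+y² and gives linear equations (the radical axes):
67.8 x + 44.4 y = 734.91
-106.0 x + 94.8 y = -2692.68
Solving the 2×2 system: x ≈ 17.0, y ≈ -9.4 km.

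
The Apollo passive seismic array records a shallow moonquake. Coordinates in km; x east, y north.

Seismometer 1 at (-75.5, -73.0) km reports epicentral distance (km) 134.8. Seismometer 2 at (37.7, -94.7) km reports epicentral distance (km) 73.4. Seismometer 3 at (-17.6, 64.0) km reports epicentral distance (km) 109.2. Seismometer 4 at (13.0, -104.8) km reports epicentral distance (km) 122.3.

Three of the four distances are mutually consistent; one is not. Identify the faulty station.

Seismometer 4

Solve using three stations at a time. Using Seismometer 1, Seismometer 2, Seismometer 3 (subtract circle equations pairwise → linear system) gives (x, y) ≈ (49.4, -22.2).
Distances from that point to each station vs reported:
  Seismometer 1: calculated 134.8 vs reported 134.8 → residual 0.0 km
  Seismometer 2: calculated 73.4 vs reported 73.4 → residual 0.0 km
  Seismometer 3: calculated 109.2 vs reported 109.2 → residual 0.0 km
  Seismometer 4: calculated 90.2 vs reported 122.3 → residual 32.1 km
Seismometer 1, Seismometer 2, Seismometer 3 are mutually consistent (residuals ≈ 0); Seismometer 4 is off by 32.1 km.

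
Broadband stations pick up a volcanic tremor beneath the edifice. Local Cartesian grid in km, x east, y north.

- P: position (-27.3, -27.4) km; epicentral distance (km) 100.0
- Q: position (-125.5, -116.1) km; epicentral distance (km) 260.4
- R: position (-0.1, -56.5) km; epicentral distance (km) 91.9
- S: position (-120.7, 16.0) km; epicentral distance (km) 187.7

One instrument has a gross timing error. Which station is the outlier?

Solve using three stations at a time. Using P, R, S (subtract circle equations pairwise → linear system) gives (x, y) ≈ (66.8, 6.6).
Distances from that point to each station vs reported:
  P: calculated 100.0 vs reported 100.0 → residual 0.0 km
  Q: calculated 228.1 vs reported 260.4 → residual 32.3 km
  R: calculated 91.9 vs reported 91.9 → residual 0.0 km
  S: calculated 187.7 vs reported 187.7 → residual 0.0 km
P, R, S are mutually consistent (residuals ≈ 0); Q is off by 32.3 km.

Q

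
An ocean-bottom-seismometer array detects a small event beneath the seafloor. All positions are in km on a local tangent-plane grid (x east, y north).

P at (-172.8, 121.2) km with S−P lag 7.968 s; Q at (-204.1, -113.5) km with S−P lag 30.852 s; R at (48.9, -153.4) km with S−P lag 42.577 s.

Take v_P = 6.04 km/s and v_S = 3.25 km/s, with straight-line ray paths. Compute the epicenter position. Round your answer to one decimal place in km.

Distance from S−P lag: d = Δt · v_P v_S / (v_P − v_S) = Δt · (6.04·3.25)/(6.04−3.25) ≈ 7.0358·Δt.
So d_P = 56.06, d_Q = 217.07, d_R = 299.57 km.
Circle about each station: (x + 172.8)² + (y − 121.2)² = 56.06²; (x + 204.1)² + (y + 113.5)² = 217.07²; (x − 48.9)² + (y + 153.4)² = 299.57².
Subtracting pairs of circle equations eliminates x²+y² and gives linear equations (the radical axes):
-62.6 x − 469.4 y = -33986.88
443.4 x − 549.2 y = -105225.97
Solving the 2×2 system: x ≈ -126.7, y ≈ 89.3 km.

-126.7 km east, 89.3 km north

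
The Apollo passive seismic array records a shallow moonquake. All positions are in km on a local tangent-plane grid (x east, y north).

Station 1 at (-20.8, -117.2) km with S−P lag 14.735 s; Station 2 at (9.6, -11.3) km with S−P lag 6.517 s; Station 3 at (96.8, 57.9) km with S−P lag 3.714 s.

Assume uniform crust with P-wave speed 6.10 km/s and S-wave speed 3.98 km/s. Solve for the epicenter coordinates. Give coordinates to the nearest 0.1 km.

x ≈ 77.3 km, y ≈ 20.1 km

Distance from S−P lag: d = Δt · v_P v_S / (v_P − v_S) = Δt · (6.10·3.98)/(6.10−3.98) ≈ 11.4519·Δt.
So d_Station 1 = 168.74, d_Station 2 = 74.63, d_Station 3 = 42.53 km.
Circle about each station: (x + 20.8)² + (y + 117.2)² = 168.74²; (x − 9.6)² + (y + 11.3)² = 74.63²; (x − 96.8)² + (y − 57.9)² = 42.53².
Subtracting the Station 1 equation from the Station 2 and Station 3 equations removes the quadratic terms:
60.8 x + 211.8 y = 8954.92
235.2 x + 350.2 y = 25218.56
Solving the 2×2 system: x ≈ 77.3, y ≈ 20.1 km.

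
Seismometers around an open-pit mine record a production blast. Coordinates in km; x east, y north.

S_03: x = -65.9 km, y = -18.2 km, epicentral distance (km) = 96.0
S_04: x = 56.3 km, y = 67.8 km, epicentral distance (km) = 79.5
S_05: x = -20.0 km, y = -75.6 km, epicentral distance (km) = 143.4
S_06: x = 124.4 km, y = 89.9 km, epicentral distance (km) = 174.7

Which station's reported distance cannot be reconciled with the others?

S_06

Solve using three stations at a time. Using S_03, S_04, S_05 (subtract circle equations pairwise → linear system) gives (x, y) ≈ (-23.2, 67.8).
Distances from that point to each station vs reported:
  S_03: calculated 96.0 vs reported 96.0 → residual 0.0 km
  S_04: calculated 79.5 vs reported 79.5 → residual 0.0 km
  S_05: calculated 143.4 vs reported 143.4 → residual 0.0 km
  S_06: calculated 149.2 vs reported 174.7 → residual 25.5 km
S_03, S_04, S_05 are mutually consistent (residuals ≈ 0); S_06 is off by 25.5 km.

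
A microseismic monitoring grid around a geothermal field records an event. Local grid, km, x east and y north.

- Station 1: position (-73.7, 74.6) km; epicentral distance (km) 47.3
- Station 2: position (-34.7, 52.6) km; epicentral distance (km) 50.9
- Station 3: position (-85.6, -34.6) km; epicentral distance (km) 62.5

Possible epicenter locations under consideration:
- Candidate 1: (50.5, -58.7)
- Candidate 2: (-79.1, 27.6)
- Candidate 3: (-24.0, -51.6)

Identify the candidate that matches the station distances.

Candidate 2

For each candidate, compare |candidate − station| to the reported distance:
Candidate 1: residuals Station 1 134.9, Station 2 89.3, Station 3 75.7 → max 134.9 km
Candidate 2: residuals Station 1 0.0, Station 2 0.1, Station 3 0.0 → max 0.1 km
Candidate 3: residuals Station 1 88.3, Station 2 53.8, Station 3 1.4 → max 88.3 km
Only Candidate 2 has all residuals ≈ 0.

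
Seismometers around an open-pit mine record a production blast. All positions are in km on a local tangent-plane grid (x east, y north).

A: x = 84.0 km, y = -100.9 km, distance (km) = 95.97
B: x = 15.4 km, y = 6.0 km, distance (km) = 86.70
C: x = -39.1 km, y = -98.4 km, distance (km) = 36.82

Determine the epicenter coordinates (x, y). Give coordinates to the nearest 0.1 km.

(-9.0, -77.2)

Circle about each station: (x − 84.0)² + (y + 100.9)² = 95.97²; (x − 15.4)² + (y − 6.0)² = 86.70²; (x + 39.1)² + (y + 98.4)² = 36.82².
Subtracting pairs of circle equations eliminates x²+y² and gives linear equations (the radical axes):
-137.2 x + 213.8 y = -15270.30
-246.2 x + 5.0 y = 1829.09
Solving the 2×2 system: x ≈ -9.0, y ≈ -77.2 km.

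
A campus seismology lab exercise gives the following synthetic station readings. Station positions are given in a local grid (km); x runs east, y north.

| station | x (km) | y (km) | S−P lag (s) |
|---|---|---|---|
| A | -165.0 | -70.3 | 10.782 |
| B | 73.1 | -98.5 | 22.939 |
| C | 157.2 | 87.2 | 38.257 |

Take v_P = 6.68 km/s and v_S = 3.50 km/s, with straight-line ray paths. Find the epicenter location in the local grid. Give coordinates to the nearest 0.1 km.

(-88.4, -49.9)

Distance from S−P lag: d = Δt · v_P v_S / (v_P − v_S) = Δt · (6.68·3.50)/(6.68−3.50) ≈ 7.3522·Δt.
So d_A = 79.27, d_B = 168.65, d_C = 281.27 km.
Circle about each station: (x + 165.0)² + (y + 70.3)² = 79.27²; (x − 73.1)² + (y + 98.5)² = 168.65²; (x − 157.2)² + (y − 87.2)² = 281.27².
Subtracting pairs of circle equations eliminates x²+y² and gives linear equations (the radical axes):
476.2 x − 56.4 y = -39280.32
644.4 x + 315.0 y = -72680.49
Solving the 2×2 system: x ≈ -88.4, y ≈ -49.9 km.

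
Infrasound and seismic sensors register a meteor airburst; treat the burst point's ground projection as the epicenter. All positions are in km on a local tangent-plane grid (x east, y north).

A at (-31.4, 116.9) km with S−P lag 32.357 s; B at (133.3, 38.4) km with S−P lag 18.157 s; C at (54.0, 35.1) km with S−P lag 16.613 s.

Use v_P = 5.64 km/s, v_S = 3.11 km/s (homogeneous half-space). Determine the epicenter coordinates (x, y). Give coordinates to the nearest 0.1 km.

(82.1, -76.6)

Distance from S−P lag: d = Δt · v_P v_S / (v_P − v_S) = Δt · (5.64·3.11)/(5.64−3.11) ≈ 6.9330·Δt.
So d_A = 224.33, d_B = 125.88, d_C = 115.18 km.
Circle about each station: (x + 31.4)² + (y − 116.9)² = 224.33²; (x − 133.3)² + (y − 38.4)² = 125.88²; (x − 54.0)² + (y − 35.1)² = 115.18².
Subtracting the A equation from the B and C equations removes the quadratic terms:
329.4 x − 157.0 y = 39070.05
170.8 x − 163.6 y = 26553.96
Solving the 2×2 system: x ≈ 82.1, y ≈ -76.6 km.
Check against A (with the unrounded x, y): √((x + 31.4)²+(y − 116.9)²) = 224.33 ≈ 224.33 km. ✓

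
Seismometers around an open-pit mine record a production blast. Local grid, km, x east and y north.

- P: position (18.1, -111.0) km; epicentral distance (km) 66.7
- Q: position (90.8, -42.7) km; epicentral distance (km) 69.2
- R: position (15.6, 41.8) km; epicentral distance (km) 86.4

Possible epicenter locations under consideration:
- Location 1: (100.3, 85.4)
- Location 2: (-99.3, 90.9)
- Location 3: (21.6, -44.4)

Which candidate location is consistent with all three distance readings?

Location 3

For each candidate, compare |candidate − station| to the reported distance:
Location 1: residuals P 146.2, Q 59.3, R 8.9 → max 146.2 km
Location 2: residuals P 166.9, Q 163.2, R 38.6 → max 166.9 km
Location 3: residuals P 0.0, Q 0.0, R 0.0 → max 0.0 km
Only Location 3 has all residuals ≈ 0.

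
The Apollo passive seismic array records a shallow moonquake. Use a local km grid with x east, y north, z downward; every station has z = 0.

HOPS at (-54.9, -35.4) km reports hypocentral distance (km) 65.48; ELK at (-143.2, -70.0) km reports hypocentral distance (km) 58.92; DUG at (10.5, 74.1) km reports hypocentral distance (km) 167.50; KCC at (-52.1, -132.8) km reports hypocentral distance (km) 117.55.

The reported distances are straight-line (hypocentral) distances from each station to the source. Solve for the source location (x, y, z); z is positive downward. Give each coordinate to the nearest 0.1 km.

x ≈ -109.9 km, y ≈ -36.8 km, depth ≈ 35.5 km

Each station gives a sphere (x−x_i)² + (y−y_i)² + z² = d_i² (stations at z=0).
Subtracting the HOPS sphere from ELK and DUG: z² cancels, leaving linear equations in x and y:
-176.6 x − 69.2 y = 21955.13
130.8 x + 219.0 y = -22434.73
Solving: x ≈ -109.900, y ≈ -36.803 km (keep extra digits for the depth step; rounded: -109.9, -36.8).
Then from the HOPS sphere: z² = 65.48² − (x + 54.9)² − (y + 35.4)² with x = -109.900, y = -36.803, so z ≈ 35.506 ≈ 35.5 km.
Check against KCC (with the unrounded solution): distance 117.55 ≈ 117.55 km. ✓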